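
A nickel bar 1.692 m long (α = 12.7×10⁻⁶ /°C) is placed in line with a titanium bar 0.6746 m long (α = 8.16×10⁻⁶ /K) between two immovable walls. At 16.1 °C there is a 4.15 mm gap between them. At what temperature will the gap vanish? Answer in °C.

Gap closes when ΔL₁ + ΔL₂ = 4.15 mm = 4.15×10⁻³ m
(α₁L₁ + α₂L₂)ΔT = g
α₁L₁ + α₂L₂ = 12.7×10⁻⁶×1.692 + 8.16×10⁻⁶×0.6746 = 2.6993136×10⁻⁵ m/K
ΔT = 4.15×10⁻³ / 2.6993136×10⁻⁵ = 153.74 K
T = 16.1 + 153.74 = 169.84 °C

T = 170 °C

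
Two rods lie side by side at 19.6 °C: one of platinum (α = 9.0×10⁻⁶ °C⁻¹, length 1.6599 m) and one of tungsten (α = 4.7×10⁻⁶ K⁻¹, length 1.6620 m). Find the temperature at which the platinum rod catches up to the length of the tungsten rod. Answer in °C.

T = 314.2 °C

Equal length when α₁L₁ΔT − α₂L₂ΔT = L₂ − L₁ = 2.10×10⁻³ m
α₁L₁ = 1.49391×10⁻⁵, α₂L₂ = 7.8114×10⁻⁶ → Δ(αL) = 7.1277×10⁻⁶ m/K
ΔT = 2.10×10⁻³ / 7.1277×10⁻⁶ = 294.625 K, so T = 19.6 + 294.625 = 314.225 °C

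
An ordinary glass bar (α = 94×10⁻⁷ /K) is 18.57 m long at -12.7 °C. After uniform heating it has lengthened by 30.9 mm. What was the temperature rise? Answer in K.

ΔL = αL₀ΔT ⇒ ΔT = ΔL / (αL₀)
ΔT = 30.9×10⁻³ m / (94×10⁻⁷ × 18.57 m) = 177.02 K

ΔT = 177 K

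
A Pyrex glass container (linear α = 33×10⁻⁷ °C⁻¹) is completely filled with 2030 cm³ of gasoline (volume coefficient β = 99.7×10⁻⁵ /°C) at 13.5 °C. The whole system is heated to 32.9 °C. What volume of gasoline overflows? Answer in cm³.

38.9 cm³

The container also expands: β_container ≈ 3α = 9.9×10⁻⁶ /K
Net overflow = V₀(β_liq − 3α_cont)ΔT
β − 3α = 9.97×10⁻⁴ − 9.9×10⁻⁶ = 9.871×10⁻⁴ /K; ΔT = 19.4 K
ΔV = 2030 × 9.871×10⁻⁴ × 19.4 = 38.9 cm³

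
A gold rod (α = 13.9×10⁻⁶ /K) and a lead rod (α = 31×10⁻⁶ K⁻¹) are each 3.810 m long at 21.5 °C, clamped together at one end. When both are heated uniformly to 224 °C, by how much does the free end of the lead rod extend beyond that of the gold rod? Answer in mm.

13.2 mm

ΔT = 202.5 K
gold: ΔL = 13.9×10⁻⁶ × 3.810 m × 202.5 = 1.0724×10⁻² m = 10.724 mm
lead: ΔL = 31×10⁻⁶ × 3.810 m × 202.5 = 2.3917×10⁻² m = 23.917 mm
difference = 23.917 − 10.724 = 13.193 mm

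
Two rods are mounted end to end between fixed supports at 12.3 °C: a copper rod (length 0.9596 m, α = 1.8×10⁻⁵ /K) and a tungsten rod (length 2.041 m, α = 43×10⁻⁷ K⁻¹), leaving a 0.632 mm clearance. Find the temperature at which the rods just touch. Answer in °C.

T = 36.6 °C

α₁L₁ = 1.72728×10⁻⁵ m/K, α₂L₂ = 8.7763×10⁻⁶ m/K → total 2.60491×10⁻⁵ m/K
ΔT = g/(α₁L₁+α₂L₂) = 6.32×10⁻⁴ / 2.60491×10⁻⁵ = 24.262 K
T = 12.3 + 24.262 = 36.562 °C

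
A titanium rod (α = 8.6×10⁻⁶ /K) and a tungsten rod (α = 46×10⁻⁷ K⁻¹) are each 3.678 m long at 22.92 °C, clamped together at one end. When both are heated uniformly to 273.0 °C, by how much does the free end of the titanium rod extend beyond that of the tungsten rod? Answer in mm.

3.68 mm

ΔT = 250.08 K
titanium: ΔL = 8.6×10⁻⁶ × 3.678 m × 250.08 = 7.9102×10⁻³ m = 7.9102 mm
tungsten: ΔL = 46×10⁻⁷ × 3.678 m × 250.08 = 4.2311×10⁻³ m = 4.2311 mm
difference = 7.9102 − 4.2311 = 3.6791 mm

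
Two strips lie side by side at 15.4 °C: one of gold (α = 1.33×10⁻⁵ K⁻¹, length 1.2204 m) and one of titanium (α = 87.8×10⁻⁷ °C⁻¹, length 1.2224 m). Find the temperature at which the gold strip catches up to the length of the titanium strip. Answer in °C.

Equal length when α₁L₁ΔT − α₂L₂ΔT = L₂ − L₁ = 2.00×10⁻³ m
α₁L₁ = 1.623132×10⁻⁵, α₂L₂ = 1.0732672×10⁻⁵ → Δ(αL) = 5.498648×10⁻⁶ m/K
ΔT = 2.00×10⁻³ / 5.498648×10⁻⁶ = 363.726 K, so T = 15.4 + 363.726 = 379.126 °C

T = 379.1 °C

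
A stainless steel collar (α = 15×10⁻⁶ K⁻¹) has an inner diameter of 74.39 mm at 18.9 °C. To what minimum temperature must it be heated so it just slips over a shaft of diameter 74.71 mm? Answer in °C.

Required Δd = 74.71 − 74.39 = 0.32 mm
Δd = αd₀ΔT ⇒ ΔT = Δd/(αd₀) = 0.32 / (15×10⁻⁶ × 74.39) = 286.78 K
T_min = 18.9 + 286.78 = 305.68 °C

T = 306 °C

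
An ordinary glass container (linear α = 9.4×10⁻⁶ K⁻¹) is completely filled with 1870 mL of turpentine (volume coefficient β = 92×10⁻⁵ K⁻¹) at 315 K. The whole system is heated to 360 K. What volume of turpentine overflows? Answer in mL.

75.0 mL

The container also expands: β_container ≈ 3α = 2.82×10⁻⁵ /K
Net overflow = V₀(β_liq − 3α_cont)ΔT
β − 3α = 9.20×10⁻⁴ − 2.82×10⁻⁵ = 8.918×10⁻⁴ /K; ΔT = 45 K
ΔV = 1870 × 8.918×10⁻⁴ × 45 = 75.0 mL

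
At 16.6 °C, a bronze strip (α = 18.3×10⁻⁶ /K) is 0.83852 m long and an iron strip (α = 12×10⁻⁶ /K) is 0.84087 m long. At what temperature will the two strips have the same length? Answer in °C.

L₁(1 + α₁ΔT) = L₂(1 + α₂ΔT) ⇒ ΔT = (L₂ − L₁)/(α₁L₁ − α₂L₂)
L₂ − L₁ = 0.84087 − 0.83852 = 2.35×10⁻³ m
α₁L₁ − α₂L₂ = 18.3×10⁻⁶×0.83852 − 12×10⁻⁶×0.84087 = 5.254476×10⁻⁶ m/K
ΔT = 2.35×10⁻³ / 5.254476×10⁻⁶ = 447.238 K
T = 16.6 + 447.238 = 463.838 °C

T = 463.8 °C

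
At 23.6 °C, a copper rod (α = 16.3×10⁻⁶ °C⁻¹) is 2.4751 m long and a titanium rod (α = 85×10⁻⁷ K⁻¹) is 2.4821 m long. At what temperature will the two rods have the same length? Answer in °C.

T = 387.3 °C

Equal length when α₁L₁ΔT − α₂L₂ΔT = L₂ − L₁ = 7.00×10⁻³ m
α₁L₁ = 4.034413×10⁻⁵, α₂L₂ = 2.109785×10⁻⁵ → Δ(αL) = 1.924628×10⁻⁵ m/K
ΔT = 7.00×10⁻³ / 1.924628×10⁻⁵ = 363.707 K, so T = 23.6 + 363.707 = 387.307 °C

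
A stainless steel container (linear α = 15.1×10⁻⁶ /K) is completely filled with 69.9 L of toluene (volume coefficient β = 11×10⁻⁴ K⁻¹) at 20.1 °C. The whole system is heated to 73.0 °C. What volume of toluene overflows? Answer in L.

The container also expands: β_container ≈ 3α = 4.53×10⁻⁵ /K
Net overflow = V₀(β_liq − 3α_cont)ΔT
β − 3α = 1.10×10⁻³ − 4.53×10⁻⁵ = 1.0547×10⁻³ /K; ΔT = 52.9 K
ΔV = 69.9 × 1.0547×10⁻³ × 52.9 = 3.90 L

3.90 L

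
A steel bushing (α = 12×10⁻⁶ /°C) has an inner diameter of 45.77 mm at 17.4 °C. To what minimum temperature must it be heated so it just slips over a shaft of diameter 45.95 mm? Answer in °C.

Required Δd = 45.95 − 45.77 = 0.18 mm
Δd = αd₀ΔT ⇒ ΔT = Δd/(αd₀) = 0.18 / (12×10⁻⁶ × 45.77) = 327.73 K
T_min = 17.4 + 327.73 = 345.13 °C

T = 345 °C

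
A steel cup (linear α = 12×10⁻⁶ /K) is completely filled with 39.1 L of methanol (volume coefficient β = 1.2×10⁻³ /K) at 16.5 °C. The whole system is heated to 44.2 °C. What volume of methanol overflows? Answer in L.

The cup also expands: β_container ≈ 3α = 3.6×10⁻⁵ /K
Net overflow = V₀(β_liq − 3α_cont)ΔT
β − 3α = 1.20×10⁻³ − 3.6×10⁻⁵ = 1.164×10⁻³ /K; ΔT = 27.7 K
ΔV = 39.1 × 1.164×10⁻³ × 27.7 = 1.26 L

1.26 L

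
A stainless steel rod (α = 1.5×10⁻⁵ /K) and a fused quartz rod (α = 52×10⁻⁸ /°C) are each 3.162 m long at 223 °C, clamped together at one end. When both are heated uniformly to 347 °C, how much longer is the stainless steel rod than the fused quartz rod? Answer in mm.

ΔT = 124 K
stainless steel: ΔL = 1.5×10⁻⁵ × 3.162 m × 124 = 5.8813×10⁻³ m = 5.8813 mm
fused quartz: ΔL = 52×10⁻⁸ × 3.162 m × 124 = 2.0389×10⁻⁴ m = 0.20389 mm
difference = 5.8813 − 0.20389 = 5.67741 mm

5.68 mm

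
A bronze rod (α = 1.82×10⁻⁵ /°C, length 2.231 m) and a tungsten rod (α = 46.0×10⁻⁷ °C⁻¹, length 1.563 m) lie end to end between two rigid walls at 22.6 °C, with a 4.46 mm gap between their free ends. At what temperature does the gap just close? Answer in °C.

Gap closes when ΔL₁ + ΔL₂ = 4.46 mm = 4.46×10⁻³ m
(α₁L₁ + α₂L₂)ΔT = g
α₁L₁ + α₂L₂ = 1.82×10⁻⁵×2.231 + 46.0×10⁻⁷×1.563 = 4.7794×10⁻⁵ m/K
ΔT = 4.46×10⁻³ / 4.7794×10⁻⁵ = 93.32 K
T = 22.6 + 93.32 = 115.92 °C

T = 116 °C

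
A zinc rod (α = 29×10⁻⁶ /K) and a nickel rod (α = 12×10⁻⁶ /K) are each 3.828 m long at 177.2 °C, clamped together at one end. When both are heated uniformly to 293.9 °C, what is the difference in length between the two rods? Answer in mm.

ΔT = 116.7 K
zinc: ΔL = 29×10⁻⁶ × 3.828 m × 116.7 = 1.2955×10⁻² m = 12.955 mm
nickel: ΔL = 12×10⁻⁶ × 3.828 m × 116.7 = 5.3607×10⁻³ m = 5.3607 mm
difference = 12.955 − 5.3607 = 7.5943 mm

7.59 mm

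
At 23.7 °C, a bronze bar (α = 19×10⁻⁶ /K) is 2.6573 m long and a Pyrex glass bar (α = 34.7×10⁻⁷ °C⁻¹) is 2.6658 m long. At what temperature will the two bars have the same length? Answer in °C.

T = 229.8 °C

L₁(1 + α₁ΔT) = L₂(1 + α₂ΔT) ⇒ ΔT = (L₂ − L₁)/(α₁L₁ − α₂L₂)
L₂ − L₁ = 2.6658 − 2.6573 = 8.50×10⁻³ m
α₁L₁ − α₂L₂ = 19×10⁻⁶×2.6573 − 34.7×10⁻⁷×2.6658 = 4.1238374×10⁻⁵ m/K
ΔT = 8.50×10⁻³ / 4.1238374×10⁻⁵ = 206.119 K
T = 23.7 + 206.119 = 229.819 °C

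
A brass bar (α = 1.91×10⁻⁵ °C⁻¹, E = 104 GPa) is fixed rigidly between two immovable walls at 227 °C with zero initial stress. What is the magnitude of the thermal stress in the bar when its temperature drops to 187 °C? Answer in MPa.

σ = 79.5 MPa

Fully constrained: the free strain ε = αΔT is blocked, so σ = Eε = EαΔT.
|ΔT| = 40 K
σ = 104×10⁹ × 1.91×10⁻⁵ × 40 = 7.95×10⁷ Pa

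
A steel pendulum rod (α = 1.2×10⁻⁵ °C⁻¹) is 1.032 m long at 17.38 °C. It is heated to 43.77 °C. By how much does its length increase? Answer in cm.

|ΔT| = |43.77 − 17.38| = 26.39 K
ΔL = αL₀ΔT = (1.2×10⁻⁵)(1.032)(26.39) = 3.27×10⁻⁴ m

ΔL = 0.0327 cm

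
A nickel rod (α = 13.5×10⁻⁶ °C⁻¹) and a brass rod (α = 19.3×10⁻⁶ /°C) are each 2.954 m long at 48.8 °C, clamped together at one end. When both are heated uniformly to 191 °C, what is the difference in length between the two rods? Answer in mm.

ΔT = 142.2 K
nickel: ΔL = 13.5×10⁻⁶ × 2.954 m × 142.2 = 5.6708×10⁻³ m = 5.6708 mm
brass: ΔL = 19.3×10⁻⁶ × 2.954 m × 142.2 = 8.1071×10⁻³ m = 8.1071 mm
difference = 8.1071 − 5.6708 = 2.4363 mm

2.44 mm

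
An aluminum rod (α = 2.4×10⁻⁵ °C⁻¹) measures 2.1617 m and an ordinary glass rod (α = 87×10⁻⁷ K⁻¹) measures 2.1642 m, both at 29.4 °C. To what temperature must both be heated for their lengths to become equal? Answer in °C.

T = 105.0 °C

Equal length when α₁L₁ΔT − α₂L₂ΔT = L₂ − L₁ = 2.50×10⁻³ m
α₁L₁ = 5.18808×10⁻⁵, α₂L₂ = 1.882854×10⁻⁵ → Δ(αL) = 3.305226×10⁻⁵ m/K
ΔT = 2.50×10⁻³ / 3.305226×10⁻⁵ = 75.638 K, so T = 29.4 + 75.638 = 105.038 °C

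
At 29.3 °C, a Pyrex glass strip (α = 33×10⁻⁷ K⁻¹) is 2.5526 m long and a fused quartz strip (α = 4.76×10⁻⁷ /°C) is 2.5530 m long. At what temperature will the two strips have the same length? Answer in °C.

L₁(1 + α₁ΔT) = L₂(1 + α₂ΔT) ⇒ ΔT = (L₂ − L₁)/(α₁L₁ − α₂L₂)
L₂ − L₁ = 2.5530 − 2.5526 = 4.00×10⁻⁴ m
α₁L₁ − α₂L₂ = 33×10⁻⁷×2.5526 − 4.76×10⁻⁷×2.5530 = 7.208352×10⁻⁶ m/K
ΔT = 4.00×10⁻⁴ / 7.208352×10⁻⁶ = 55.4912 K
T = 29.3 + 55.4912 = 84.7912 °C

T = 84.79 °C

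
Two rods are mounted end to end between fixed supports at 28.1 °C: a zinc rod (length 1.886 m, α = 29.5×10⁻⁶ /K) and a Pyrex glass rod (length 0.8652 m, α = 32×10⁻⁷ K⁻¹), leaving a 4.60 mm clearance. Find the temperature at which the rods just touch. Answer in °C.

T = 107 °C

α₁L₁ = 5.5637×10⁻⁵ m/K, α₂L₂ = 2.76864×10⁻⁶ m/K → total 5.840564×10⁻⁵ m/K
ΔT = g/(α₁L₁+α₂L₂) = 4.60×10⁻³ / 5.840564×10⁻⁵ = 78.76 K
T = 28.1 + 78.76 = 106.86 °C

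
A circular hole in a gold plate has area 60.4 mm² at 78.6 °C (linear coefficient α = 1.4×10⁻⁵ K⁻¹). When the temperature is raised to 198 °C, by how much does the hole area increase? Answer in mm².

ΔA = 0.202 mm²

Area coefficient ≈ 2α; |ΔT| = 119.4 K
ΔA = 2αA₀ΔT = 2(1.4×10⁻⁵)(60.4)(119.4) = 0.202 mm²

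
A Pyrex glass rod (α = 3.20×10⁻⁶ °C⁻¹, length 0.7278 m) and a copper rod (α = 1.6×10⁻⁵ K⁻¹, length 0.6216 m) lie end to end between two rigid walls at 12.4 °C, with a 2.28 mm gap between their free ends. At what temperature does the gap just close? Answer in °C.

T = 198 °C

α₁L₁ = 2.32896×10⁻⁶ m/K, α₂L₂ = 9.9456×10⁻⁶ m/K → total 1.227456×10⁻⁵ m/K
ΔT = g/(α₁L₁+α₂L₂) = 2.28×10⁻³ / 1.227456×10⁻⁵ = 185.75 K
T = 12.4 + 185.75 = 198.15 °C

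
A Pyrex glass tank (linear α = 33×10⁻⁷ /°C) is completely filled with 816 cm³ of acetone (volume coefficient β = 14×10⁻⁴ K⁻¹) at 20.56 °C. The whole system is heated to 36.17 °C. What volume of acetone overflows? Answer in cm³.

The tank also expands: β_container ≈ 3α = 9.9×10⁻⁶ /K
Net overflow = V₀(β_liq − 3α_cont)ΔT
β − 3α = 1.40×10⁻³ − 9.9×10⁻⁶ = 1.3901×10⁻³ /K; ΔT = 15.61 K
ΔV = 816 × 1.3901×10⁻³ × 15.61 = 17.7 cm³

17.7 cm³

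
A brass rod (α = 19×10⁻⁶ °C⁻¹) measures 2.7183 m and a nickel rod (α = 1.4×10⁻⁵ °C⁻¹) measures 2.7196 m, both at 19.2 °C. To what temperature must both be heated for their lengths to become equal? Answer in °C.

Equal length when α₁L₁ΔT − α₂L₂ΔT = L₂ − L₁ = 1.30×10⁻³ m
α₁L₁ = 5.16477×10⁻⁵, α₂L₂ = 3.80744×10⁻⁵ → Δ(αL) = 1.35733×10⁻⁵ m/K
ΔT = 1.30×10⁻³ / 1.35733×10⁻⁵ = 95.776 K, so T = 19.2 + 95.776 = 114.976 °C

T = 115.0 °C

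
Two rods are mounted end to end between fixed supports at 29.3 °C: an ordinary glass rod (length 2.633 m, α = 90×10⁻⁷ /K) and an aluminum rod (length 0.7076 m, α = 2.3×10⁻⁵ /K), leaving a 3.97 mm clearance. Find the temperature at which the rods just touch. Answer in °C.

α₁L₁ = 2.3697×10⁻⁵ m/K, α₂L₂ = 1.62748×10⁻⁵ m/K → total 3.99718×10⁻⁵ m/K
ΔT = g/(α₁L₁+α₂L₂) = 3.97×10⁻³ / 3.99718×10⁻⁵ = 99.32 K
T = 29.3 + 99.32 = 128.62 °C

T = 129 °C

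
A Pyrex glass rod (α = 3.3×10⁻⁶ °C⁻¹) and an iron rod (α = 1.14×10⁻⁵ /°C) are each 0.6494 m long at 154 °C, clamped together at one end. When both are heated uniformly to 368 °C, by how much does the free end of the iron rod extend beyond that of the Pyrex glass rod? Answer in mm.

ΔT = 214 K
Pyrex glass: ΔL = 3.3×10⁻⁶ × 0.6494 m × 214 = 4.5861×10⁻⁴ m = 0.45861 mm
iron: ΔL = 1.14×10⁻⁵ × 0.6494 m × 214 = 1.5843×10⁻³ m = 1.5843 mm
difference = 1.5843 − 0.45861 = 1.12569 mm

1.13 mm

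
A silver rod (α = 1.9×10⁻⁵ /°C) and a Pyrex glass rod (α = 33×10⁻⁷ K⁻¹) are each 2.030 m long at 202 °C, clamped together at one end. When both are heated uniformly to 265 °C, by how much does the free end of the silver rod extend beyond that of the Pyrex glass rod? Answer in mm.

2.01 mm

ΔT = 63 K
silver: ΔL = 1.9×10⁻⁵ × 2.030 m × 63 = 2.4299×10⁻³ m = 2.4299 mm
Pyrex glass: ΔL = 33×10⁻⁷ × 2.030 m × 63 = 4.2204×10⁻⁴ m = 0.42204 mm
difference = 2.4299 − 0.42204 = 2.00786 mm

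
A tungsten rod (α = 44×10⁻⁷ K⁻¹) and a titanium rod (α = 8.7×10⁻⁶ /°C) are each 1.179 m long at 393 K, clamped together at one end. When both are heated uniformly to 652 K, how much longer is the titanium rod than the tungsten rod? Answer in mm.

1.31 mm

ΔT = 259 K
tungsten: ΔL = 44×10⁻⁷ × 1.179 m × 259 = 1.3436×10⁻³ m = 1.3436 mm
titanium: ΔL = 8.7×10⁻⁶ × 1.179 m × 259 = 2.6566×10⁻³ m = 2.6566 mm
difference = 2.6566 − 1.3436 = 1.3130 mm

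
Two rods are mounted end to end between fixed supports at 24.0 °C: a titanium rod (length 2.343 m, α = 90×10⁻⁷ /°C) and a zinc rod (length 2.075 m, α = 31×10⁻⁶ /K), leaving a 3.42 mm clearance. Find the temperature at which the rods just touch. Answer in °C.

Gap closes when ΔL₁ + ΔL₂ = 3.42 mm = 3.42×10⁻³ m
(α₁L₁ + α₂L₂)ΔT = g
α₁L₁ + α₂L₂ = 90×10⁻⁷×2.343 + 31×10⁻⁶×2.075 = 8.5412×10⁻⁵ m/K
ΔT = 3.42×10⁻³ / 8.5412×10⁻⁵ = 40.041 K
T = 24.0 + 40.041 = 64.041 °C

T = 64.0 °C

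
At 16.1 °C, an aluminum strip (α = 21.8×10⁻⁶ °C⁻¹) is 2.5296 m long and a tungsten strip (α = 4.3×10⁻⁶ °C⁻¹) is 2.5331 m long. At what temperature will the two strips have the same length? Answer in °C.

L₁(1 + α₁ΔT) = L₂(1 + α₂ΔT) ⇒ ΔT = (L₂ − L₁)/(α₁L₁ − α₂L₂)
L₂ − L₁ = 2.5331 − 2.5296 = 3.50×10⁻³ m
α₁L₁ − α₂L₂ = 21.8×10⁻⁶×2.5296 − 4.3×10⁻⁶×2.5331 = 4.425295×10⁻⁵ m/K
ΔT = 3.50×10⁻³ / 4.425295×10⁻⁵ = 79.0908 K
T = 16.1 + 79.0908 = 95.1908 °C

T = 95.19 °C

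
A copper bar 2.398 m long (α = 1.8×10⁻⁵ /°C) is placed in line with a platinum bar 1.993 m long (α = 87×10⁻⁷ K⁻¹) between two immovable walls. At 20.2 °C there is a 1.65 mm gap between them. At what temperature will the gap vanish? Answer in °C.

Gap closes when ΔL₁ + ΔL₂ = 1.65 mm = 1.65×10⁻³ m
(α₁L₁ + α₂L₂)ΔT = g
α₁L₁ + α₂L₂ = 1.8×10⁻⁵×2.398 + 87×10⁻⁷×1.993 = 6.05031×10⁻⁵ m/K
ΔT = 1.65×10⁻³ / 6.05031×10⁻⁵ = 27.271 K
T = 20.2 + 27.271 = 47.471 °C

T = 47.5 °C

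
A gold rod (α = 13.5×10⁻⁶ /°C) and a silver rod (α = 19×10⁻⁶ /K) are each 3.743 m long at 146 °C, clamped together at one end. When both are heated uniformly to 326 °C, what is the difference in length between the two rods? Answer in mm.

3.71 mm

ΔT = 180 K
gold: ΔL = 13.5×10⁻⁶ × 3.743 m × 180 = 9.0955×10⁻³ m = 9.0955 mm
silver: ΔL = 19×10⁻⁶ × 3.743 m × 180 = 1.2801×10⁻² m = 12.801 mm
difference = 12.801 − 9.0955 = 3.7055 mm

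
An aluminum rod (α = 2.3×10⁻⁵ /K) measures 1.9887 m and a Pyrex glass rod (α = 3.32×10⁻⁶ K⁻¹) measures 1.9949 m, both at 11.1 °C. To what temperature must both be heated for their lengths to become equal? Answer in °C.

T = 169.6 °C

Equal length when α₁L₁ΔT − α₂L₂ΔT = L₂ − L₁ = 6.20×10⁻³ m
α₁L₁ = 4.57401×10⁻⁵, α₂L₂ = 6.623068×10⁻⁶ → Δ(αL) = 3.9117032×10⁻⁵ m/K
ΔT = 6.20×10⁻³ / 3.9117032×10⁻⁵ = 158.499 K, so T = 11.1 + 158.499 = 169.599 °C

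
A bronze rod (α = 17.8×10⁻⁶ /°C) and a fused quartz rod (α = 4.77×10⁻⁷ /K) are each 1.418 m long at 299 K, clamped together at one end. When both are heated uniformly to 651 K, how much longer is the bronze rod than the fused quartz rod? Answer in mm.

8.65 mm

ΔT = 352 K
bronze: ΔL = 17.8×10⁻⁶ × 1.418 m × 352 = 8.8846×10⁻³ m = 8.8846 mm
fused quartz: ΔL = 4.77×10⁻⁷ × 1.418 m × 352 = 2.3809×10⁻⁴ m = 0.23809 mm
difference = 8.8846 − 0.23809 = 8.64651 mm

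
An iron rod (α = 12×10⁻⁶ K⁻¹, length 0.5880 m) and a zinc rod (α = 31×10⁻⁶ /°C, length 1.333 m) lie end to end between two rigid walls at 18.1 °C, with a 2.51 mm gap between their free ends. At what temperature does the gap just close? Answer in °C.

α₁L₁ = 7.056×10⁻⁶ m/K, α₂L₂ = 4.1323×10⁻⁵ m/K → total 4.8379×10⁻⁵ m/K
ΔT = g/(α₁L₁+α₂L₂) = 2.51×10⁻³ / 4.8379×10⁻⁵ = 51.882 K
T = 18.1 + 51.882 = 69.982 °C

T = 70.0 °C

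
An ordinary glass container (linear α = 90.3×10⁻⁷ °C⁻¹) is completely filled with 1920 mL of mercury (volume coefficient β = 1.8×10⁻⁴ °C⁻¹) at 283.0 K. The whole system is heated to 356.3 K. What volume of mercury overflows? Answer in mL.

The container also expands: β_container ≈ 3α = 2.709×10⁻⁵ /K
Net overflow = V₀(β_liq − 3α_cont)ΔT
β − 3α = 1.80×10⁻⁴ − 2.709×10⁻⁵ = 1.5291×10⁻⁴ /K; ΔT = 73.3 K
ΔV = 1920 × 1.5291×10⁻⁴ × 73.3 = 21.5 mL

21.5 mL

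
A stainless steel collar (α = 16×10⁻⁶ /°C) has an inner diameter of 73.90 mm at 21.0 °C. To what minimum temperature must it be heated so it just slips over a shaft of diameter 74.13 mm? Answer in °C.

Required Δd = 74.13 − 73.90 = 0.23 mm
Δd = αd₀ΔT ⇒ ΔT = Δd/(αd₀) = 0.23 / (16×10⁻⁶ × 73.90) = 194.52 K
T_min = 21.0 + 194.52 = 215.52 °C

T = 216 °C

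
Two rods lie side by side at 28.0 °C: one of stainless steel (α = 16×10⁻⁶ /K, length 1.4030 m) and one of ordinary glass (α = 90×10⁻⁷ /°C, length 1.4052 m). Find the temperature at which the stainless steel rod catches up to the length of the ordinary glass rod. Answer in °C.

T = 252.5 °C

L₁(1 + α₁ΔT) = L₂(1 + α₂ΔT) ⇒ ΔT = (L₂ − L₁)/(α₁L₁ − α₂L₂)
L₂ − L₁ = 1.4052 − 1.4030 = 2.20×10⁻³ m
α₁L₁ − α₂L₂ = 16×10⁻⁶×1.4030 − 90×10⁻⁷×1.4052 = 9.8012×10⁻⁶ m/K
ΔT = 2.20×10⁻³ / 9.8012×10⁻⁶ = 224.462 K
T = 28.0 + 224.462 = 252.462 °C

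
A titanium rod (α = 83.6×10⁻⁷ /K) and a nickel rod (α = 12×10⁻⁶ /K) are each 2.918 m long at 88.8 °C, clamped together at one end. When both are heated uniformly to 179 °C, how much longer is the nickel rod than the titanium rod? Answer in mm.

0.958 mm

ΔT = 90.2 K
titanium: ΔL = 83.6×10⁻⁷ × 2.918 m × 90.2 = 2.2004×10⁻³ m = 2.2004 mm
nickel: ΔL = 12×10⁻⁶ × 2.918 m × 90.2 = 3.1584×10⁻³ m = 3.1584 mm
difference = 3.1584 − 2.2004 = 0.9580 mm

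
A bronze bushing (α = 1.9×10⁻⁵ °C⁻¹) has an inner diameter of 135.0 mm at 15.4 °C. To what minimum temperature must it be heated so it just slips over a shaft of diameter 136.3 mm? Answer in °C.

Required Δd = 136.3 − 135.0 = 1.3 mm
Δd = αd₀ΔT ⇒ ΔT = Δd/(αd₀) = 1.3 / (1.9×10⁻⁵ × 135.0) = 506.82 K
T_min = 15.4 + 506.82 = 522.22 °C

T = 522 °C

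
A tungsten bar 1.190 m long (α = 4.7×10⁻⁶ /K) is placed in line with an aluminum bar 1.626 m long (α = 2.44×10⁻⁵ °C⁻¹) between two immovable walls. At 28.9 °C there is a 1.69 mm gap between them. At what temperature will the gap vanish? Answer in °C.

T = 66.2 °C

Gap closes when ΔL₁ + ΔL₂ = 1.69 mm = 1.69×10⁻³ m
(α₁L₁ + α₂L₂)ΔT = g
α₁L₁ + α₂L₂ = 4.7×10⁻⁶×1.190 + 2.44×10⁻⁵×1.626 = 4.52674×10⁻⁵ m/K
ΔT = 1.69×10⁻³ / 4.52674×10⁻⁵ = 37.334 K
T = 28.9 + 37.334 = 66.234 °C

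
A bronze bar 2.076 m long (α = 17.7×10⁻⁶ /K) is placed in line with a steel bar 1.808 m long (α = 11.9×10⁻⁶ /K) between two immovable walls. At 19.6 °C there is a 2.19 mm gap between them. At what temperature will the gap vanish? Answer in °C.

Gap closes when ΔL₁ + ΔL₂ = 2.19 mm = 2.19×10⁻³ m
(α₁L₁ + α₂L₂)ΔT = g
α₁L₁ + α₂L₂ = 17.7×10⁻⁶×2.076 + 11.9×10⁻⁶×1.808 = 5.82604×10⁻⁵ m/K
ΔT = 2.19×10⁻³ / 5.82604×10⁻⁵ = 37.590 K
T = 19.6 + 37.590 = 57.190 °C

T = 57.2 °C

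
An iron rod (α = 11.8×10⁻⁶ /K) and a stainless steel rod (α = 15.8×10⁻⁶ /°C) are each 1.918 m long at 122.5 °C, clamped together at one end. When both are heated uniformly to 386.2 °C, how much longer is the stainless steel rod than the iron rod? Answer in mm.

2.02 mm

ΔT = 263.7 K
iron: ΔL = 11.8×10⁻⁶ × 1.918 m × 263.7 = 5.9682×10⁻³ m = 5.9682 mm
stainless steel: ΔL = 15.8×10⁻⁶ × 1.918 m × 263.7 = 7.9913×10⁻³ m = 7.9913 mm
difference = 7.9913 − 5.9682 = 2.0231 mm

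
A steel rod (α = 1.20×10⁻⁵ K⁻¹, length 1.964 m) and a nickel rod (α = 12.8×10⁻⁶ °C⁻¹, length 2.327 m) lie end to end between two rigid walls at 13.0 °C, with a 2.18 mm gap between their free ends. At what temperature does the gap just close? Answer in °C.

α₁L₁ = 2.3568×10⁻⁵ m/K, α₂L₂ = 2.97856×10⁻⁵ m/K → total 5.33536×10⁻⁵ m/K
ΔT = g/(α₁L₁+α₂L₂) = 2.18×10⁻³ / 5.33536×10⁻⁵ = 40.859 K
T = 13.0 + 40.859 = 53.859 °C

T = 53.9 °C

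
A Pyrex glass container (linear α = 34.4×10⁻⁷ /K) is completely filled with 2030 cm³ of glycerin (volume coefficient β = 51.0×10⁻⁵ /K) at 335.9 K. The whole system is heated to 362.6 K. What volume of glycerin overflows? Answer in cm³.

27.1 cm³

The container also expands: β_container ≈ 3α = 1.032×10⁻⁵ /K
Net overflow = V₀(β_liq − 3α_cont)ΔT
β − 3α = 5.10×10⁻⁴ − 1.032×10⁻⁵ = 4.9968×10⁻⁴ /K; ΔT = 26.7 K
ΔV = 2030 × 4.9968×10⁻⁴ × 26.7 = 27.1 cm³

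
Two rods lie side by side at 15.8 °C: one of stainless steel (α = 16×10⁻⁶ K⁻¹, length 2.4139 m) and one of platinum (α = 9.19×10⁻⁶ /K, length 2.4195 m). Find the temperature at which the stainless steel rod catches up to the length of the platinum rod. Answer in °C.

L₁(1 + α₁ΔT) = L₂(1 + α₂ΔT) ⇒ ΔT = (L₂ − L₁)/(α₁L₁ − α₂L₂)
L₂ − L₁ = 2.4195 − 2.4139 = 5.60×10⁻³ m
α₁L₁ − α₂L₂ = 16×10⁻⁶×2.4139 − 9.19×10⁻⁶×2.4195 = 1.6387195×10⁻⁵ m/K
ΔT = 5.60×10⁻³ / 1.6387195×10⁻⁵ = 341.730 K
T = 15.8 + 341.730 = 357.530 °C

T = 357.5 °C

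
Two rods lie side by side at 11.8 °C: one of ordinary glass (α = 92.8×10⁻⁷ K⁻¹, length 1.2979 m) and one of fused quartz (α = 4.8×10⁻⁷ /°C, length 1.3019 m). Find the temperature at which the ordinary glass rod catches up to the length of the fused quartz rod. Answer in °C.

T = 362.1 °C

Equal length when α₁L₁ΔT − α₂L₂ΔT = L₂ − L₁ = 4.00×10⁻³ m
α₁L₁ = 1.2044512×10⁻⁵, α₂L₂ = 6.24912×10⁻⁷ → Δ(αL) = 1.14196×10⁻⁵ m/K
ΔT = 4.00×10⁻³ / 1.14196×10⁻⁵ = 350.275 K, so T = 11.8 + 350.275 = 362.075 °C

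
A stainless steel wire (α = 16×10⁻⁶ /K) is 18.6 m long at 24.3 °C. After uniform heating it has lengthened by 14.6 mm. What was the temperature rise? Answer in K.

ΔL = αL₀ΔT ⇒ ΔT = ΔL / (αL₀)
ΔT = 14.6×10⁻³ m / (16×10⁻⁶ × 18.6 m) = 49.059 K

ΔT = 49.1 K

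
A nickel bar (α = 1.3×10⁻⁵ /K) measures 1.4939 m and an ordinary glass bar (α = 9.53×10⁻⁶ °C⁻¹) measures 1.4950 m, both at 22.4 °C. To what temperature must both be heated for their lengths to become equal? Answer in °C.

T = 235.0 °C

L₁(1 + α₁ΔT) = L₂(1 + α₂ΔT) ⇒ ΔT = (L₂ − L₁)/(α₁L₁ − α₂L₂)
L₂ − L₁ = 1.4950 − 1.4939 = 1.10×10⁻³ m
α₁L₁ − α₂L₂ = 1.3×10⁻⁵×1.4939 − 9.53×10⁻⁶×1.4950 = 5.17335×10⁻⁶ m/K
ΔT = 1.10×10⁻³ / 5.17335×10⁻⁶ = 212.628 K
T = 22.4 + 212.628 = 235.028 °C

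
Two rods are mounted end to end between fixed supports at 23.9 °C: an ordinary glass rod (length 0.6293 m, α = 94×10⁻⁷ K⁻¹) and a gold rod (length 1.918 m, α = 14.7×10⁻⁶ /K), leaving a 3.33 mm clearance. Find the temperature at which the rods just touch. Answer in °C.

Gap closes when ΔL₁ + ΔL₂ = 3.33 mm = 3.33×10⁻³ m
(α₁L₁ + α₂L₂)ΔT = g
α₁L₁ + α₂L₂ = 94×10⁻⁷×0.6293 + 14.7×10⁻⁶×1.918 = 3.411002×10⁻⁵ m/K
ΔT = 3.33×10⁻³ / 3.411002×10⁻⁵ = 97.63 K
T = 23.9 + 97.63 = 121.53 °C

T = 122 °C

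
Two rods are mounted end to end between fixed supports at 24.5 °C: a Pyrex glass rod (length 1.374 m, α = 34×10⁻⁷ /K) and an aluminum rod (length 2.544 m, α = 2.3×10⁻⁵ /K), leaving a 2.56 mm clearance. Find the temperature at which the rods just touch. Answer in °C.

α₁L₁ = 4.6716×10⁻⁶ m/K, α₂L₂ = 5.8512×10⁻⁵ m/K → total 6.31836×10⁻⁵ m/K
ΔT = g/(α₁L₁+α₂L₂) = 2.56×10⁻³ / 6.31836×10⁻⁵ = 40.517 K
T = 24.5 + 40.517 = 65.017 °C

T = 65.0 °C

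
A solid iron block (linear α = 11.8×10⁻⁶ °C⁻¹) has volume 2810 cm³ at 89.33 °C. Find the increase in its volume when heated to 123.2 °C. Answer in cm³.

ΔV = 3.37 cm³

Isotropic solid: β ≈ 3α = 3.5×10⁻⁵ /K; ΔT = 33.87 K
ΔV = 3αV₀ΔT = 3(11.8×10⁻⁶)(2810)(33.87) = 3.37 cm³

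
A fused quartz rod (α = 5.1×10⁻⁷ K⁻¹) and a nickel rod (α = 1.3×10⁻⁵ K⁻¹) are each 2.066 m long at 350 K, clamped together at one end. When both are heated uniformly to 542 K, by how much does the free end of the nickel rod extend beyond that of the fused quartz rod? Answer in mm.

4.95 mm

ΔT = 192 K
fused quartz: ΔL = 5.1×10⁻⁷ × 2.066 m × 192 = 2.0230×10⁻⁴ m = 0.20230 mm
nickel: ΔL = 1.3×10⁻⁵ × 2.066 m × 192 = 5.1567×10⁻³ m = 5.1567 mm
difference = 5.1567 − 0.20230 = 4.9544 mm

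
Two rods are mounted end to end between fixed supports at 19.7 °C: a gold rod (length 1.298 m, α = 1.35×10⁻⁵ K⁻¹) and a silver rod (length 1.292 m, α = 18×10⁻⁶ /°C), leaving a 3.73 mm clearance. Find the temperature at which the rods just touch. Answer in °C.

T = 111 °C

Gap closes when ΔL₁ + ΔL₂ = 3.73 mm = 3.73×10⁻³ m
(α₁L₁ + α₂L₂)ΔT = g
α₁L₁ + α₂L₂ = 1.35×10⁻⁵×1.298 + 18×10⁻⁶×1.292 = 4.0779×10⁻⁵ m/K
ΔT = 3.73×10⁻³ / 4.0779×10⁻⁵ = 91.47 K
T = 19.7 + 91.47 = 111.17 °C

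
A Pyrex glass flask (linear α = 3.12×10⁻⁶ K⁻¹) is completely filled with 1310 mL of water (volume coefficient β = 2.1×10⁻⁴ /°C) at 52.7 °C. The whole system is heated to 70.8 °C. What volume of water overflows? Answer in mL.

The flask also expands: β_container ≈ 3α = 9.36×10⁻⁶ /K
Net overflow = V₀(β_liq − 3α_cont)ΔT
β − 3α = 2.10×10⁻⁴ − 9.36×10⁻⁶ = 2.0064×10⁻⁴ /K; ΔT = 18.1 K
ΔV = 1310 × 2.0064×10⁻⁴ × 18.1 = 4.76 mL

4.76 mL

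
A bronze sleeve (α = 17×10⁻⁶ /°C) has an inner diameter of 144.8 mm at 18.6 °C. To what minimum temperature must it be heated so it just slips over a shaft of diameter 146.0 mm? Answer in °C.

T = 506 °C

Required Δd = 146.0 − 144.8 = 1.2 mm
Δd = αd₀ΔT ⇒ ΔT = Δd/(αd₀) = 1.2 / (17×10⁻⁶ × 144.8) = 487.49 K
T_min = 18.6 + 487.49 = 506.09 °C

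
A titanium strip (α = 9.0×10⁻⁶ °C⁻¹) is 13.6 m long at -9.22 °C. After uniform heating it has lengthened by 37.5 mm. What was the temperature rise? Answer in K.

ΔT = 306 K

ΔL = αL₀ΔT ⇒ ΔT = ΔL / (αL₀)
ΔT = 37.5×10⁻³ m / (9.0×10⁻⁶ × 13.6 m) = 306.37 K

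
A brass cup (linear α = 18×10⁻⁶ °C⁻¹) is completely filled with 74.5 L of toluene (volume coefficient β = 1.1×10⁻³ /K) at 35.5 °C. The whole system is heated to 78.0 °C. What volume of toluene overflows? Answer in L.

The cup also expands: β_container ≈ 3α = 5.4×10⁻⁵ /K
Net overflow = V₀(β_liq − 3α_cont)ΔT
β − 3α = 1.10×10⁻³ − 5.4×10⁻⁵ = 1.046×10⁻³ /K; ΔT = 42.5 K
ΔV = 74.5 × 1.046×10⁻³ × 42.5 = 3.31 L

3.31 L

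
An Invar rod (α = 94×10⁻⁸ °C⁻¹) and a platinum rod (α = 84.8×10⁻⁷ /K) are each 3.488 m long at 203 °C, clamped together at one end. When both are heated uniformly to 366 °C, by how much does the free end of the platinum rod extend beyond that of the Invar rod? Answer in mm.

ΔT = 163 K
Invar: ΔL = 94×10⁻⁸ × 3.488 m × 163 = 5.3443×10⁻⁴ m = 0.53443 mm
platinum: ΔL = 84.8×10⁻⁷ × 3.488 m × 163 = 4.8213×10⁻³ m = 4.8213 mm
difference = 4.8213 − 0.53443 = 4.28687 mm

4.29 mm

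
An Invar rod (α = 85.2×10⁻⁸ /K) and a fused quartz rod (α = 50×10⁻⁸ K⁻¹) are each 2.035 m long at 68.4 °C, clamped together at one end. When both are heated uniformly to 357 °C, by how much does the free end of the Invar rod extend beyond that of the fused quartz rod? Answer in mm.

ΔT = 288.6 K
Invar: ΔL = 85.2×10⁻⁸ × 2.035 m × 288.6 = 5.0038×10⁻⁴ m = 0.50038 mm
fused quartz: ΔL = 50×10⁻⁸ × 2.035 m × 288.6 = 2.9365×10⁻⁴ m = 0.29365 mm
difference = 0.50038 − 0.29365 = 0.20673 mm

0.207 mm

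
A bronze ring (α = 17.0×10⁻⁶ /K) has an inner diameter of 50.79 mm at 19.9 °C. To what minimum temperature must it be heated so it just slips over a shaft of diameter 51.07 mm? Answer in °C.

Required Δd = 51.07 − 50.79 = 0.28 mm
Δd = αd₀ΔT ⇒ ΔT = Δd/(αd₀) = 0.28 / (17.0×10⁻⁶ × 50.79) = 324.29 K
T_min = 19.9 + 324.29 = 344.19 °C

T = 344 °C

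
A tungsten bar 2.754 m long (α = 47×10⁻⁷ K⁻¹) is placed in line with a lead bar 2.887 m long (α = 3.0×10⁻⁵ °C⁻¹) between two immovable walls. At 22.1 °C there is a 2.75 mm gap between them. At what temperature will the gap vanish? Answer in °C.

T = 49.7 °C

α₁L₁ = 1.29438×10⁻⁵ m/K, α₂L₂ = 8.661×10⁻⁵ m/K → total 9.95538×10⁻⁵ m/K
ΔT = g/(α₁L₁+α₂L₂) = 2.75×10⁻³ / 9.95538×10⁻⁵ = 27.623 K
T = 22.1 + 27.623 = 49.723 °C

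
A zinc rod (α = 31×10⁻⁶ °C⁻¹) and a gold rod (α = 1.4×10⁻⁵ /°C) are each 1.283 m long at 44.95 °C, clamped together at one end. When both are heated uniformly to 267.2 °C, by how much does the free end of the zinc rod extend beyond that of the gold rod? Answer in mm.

ΔT = 222.25 K
zinc: ΔL = 31×10⁻⁶ × 1.283 m × 222.25 = 8.8395×10⁻³ m = 8.8395 mm
gold: ΔL = 1.4×10⁻⁵ × 1.283 m × 222.25 = 3.9921×10⁻³ m = 3.9921 mm
difference = 8.8395 − 3.9921 = 4.8474 mm

4.85 mm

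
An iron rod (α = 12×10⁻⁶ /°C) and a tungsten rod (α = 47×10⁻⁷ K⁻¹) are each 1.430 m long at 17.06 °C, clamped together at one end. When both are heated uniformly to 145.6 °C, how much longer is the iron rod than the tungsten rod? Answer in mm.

1.34 mm

ΔT = 128.54 K
iron: ΔL = 12×10⁻⁶ × 1.430 m × 128.54 = 2.2057×10⁻³ m = 2.2057 mm
tungsten: ΔL = 47×10⁻⁷ × 1.430 m × 128.54 = 8.6392×10⁻⁴ m = 0.86392 mm
difference = 2.2057 − 0.86392 = 1.34178 mm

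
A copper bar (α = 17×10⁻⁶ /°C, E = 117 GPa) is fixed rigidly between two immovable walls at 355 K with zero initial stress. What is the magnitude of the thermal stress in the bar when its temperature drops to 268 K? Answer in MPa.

Fully constrained: the free strain ε = αΔT is blocked, so σ = Eε = EαΔT.
|ΔT| = 87 K
σ = 117×10⁹ × 17×10⁻⁶ × 87 = 1.73×10⁸ Pa

σ = 173 MPa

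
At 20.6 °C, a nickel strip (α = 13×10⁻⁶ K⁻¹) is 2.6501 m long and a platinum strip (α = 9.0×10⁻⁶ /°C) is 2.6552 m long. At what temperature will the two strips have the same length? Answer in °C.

T = 503.8 °C

Equal length when α₁L₁ΔT − α₂L₂ΔT = L₂ − L₁ = 5.10×10⁻³ m
α₁L₁ = 3.44513×10⁻⁵, α₂L₂ = 2.38968×10⁻⁵ → Δ(αL) = 1.05545×10⁻⁵ m/K
ΔT = 5.10×10⁻³ / 1.05545×10⁻⁵ = 483.206 K, so T = 20.6 + 483.206 = 503.806 °C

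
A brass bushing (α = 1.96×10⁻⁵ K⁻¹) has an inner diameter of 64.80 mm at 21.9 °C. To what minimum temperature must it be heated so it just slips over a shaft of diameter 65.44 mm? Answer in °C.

T = 526 °C

Required Δd = 65.44 − 64.80 = 0.64 mm
Δd = αd₀ΔT ⇒ ΔT = Δd/(αd₀) = 0.64 / (1.96×10⁻⁵ × 64.80) = 503.91 K
T_min = 21.9 + 503.91 = 525.81 °C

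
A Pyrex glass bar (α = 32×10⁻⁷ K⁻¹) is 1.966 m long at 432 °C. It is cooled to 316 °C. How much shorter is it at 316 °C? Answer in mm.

ΔL = 0.730 mm

|ΔT| = |316 − 432| = 116 K
ΔL = αL₀ΔT = (32×10⁻⁷)(1.966)(116) = 7.30×10⁻⁴ m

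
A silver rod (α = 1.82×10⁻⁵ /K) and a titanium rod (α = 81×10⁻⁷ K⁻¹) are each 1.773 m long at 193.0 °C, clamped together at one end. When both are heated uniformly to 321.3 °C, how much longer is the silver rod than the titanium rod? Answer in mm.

ΔT = 128.3 K
silver: ΔL = 1.82×10⁻⁵ × 1.773 m × 128.3 = 4.1401×10⁻³ m = 4.1401 mm
titanium: ΔL = 81×10⁻⁷ × 1.773 m × 128.3 = 1.8426×10⁻³ m = 1.8426 mm
difference = 4.1401 − 1.8426 = 2.2975 mm

2.30 mm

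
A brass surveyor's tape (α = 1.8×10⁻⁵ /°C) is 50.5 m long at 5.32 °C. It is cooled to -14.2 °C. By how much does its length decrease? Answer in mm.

|ΔT| = |-14.2 − 5.32| = 19.52 K
ΔL = αL₀ΔT = (1.8×10⁻⁵)(50.5)(19.52) = 1.77×10⁻² m

ΔL = 17.7 mm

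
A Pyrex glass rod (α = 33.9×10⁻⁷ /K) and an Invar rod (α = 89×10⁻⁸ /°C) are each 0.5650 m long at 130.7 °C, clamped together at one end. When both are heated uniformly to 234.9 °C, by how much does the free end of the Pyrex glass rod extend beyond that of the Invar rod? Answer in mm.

ΔT = 104.2 K
Pyrex glass: ΔL = 33.9×10⁻⁷ × 0.5650 m × 104.2 = 1.9958×10⁻⁴ m = 0.19958 mm
Invar: ΔL = 89×10⁻⁸ × 0.5650 m × 104.2 = 5.2397×10⁻⁵ m = 0.052397 mm
difference = 0.19958 − 0.052397 = 0.147183 mm

0.147 mm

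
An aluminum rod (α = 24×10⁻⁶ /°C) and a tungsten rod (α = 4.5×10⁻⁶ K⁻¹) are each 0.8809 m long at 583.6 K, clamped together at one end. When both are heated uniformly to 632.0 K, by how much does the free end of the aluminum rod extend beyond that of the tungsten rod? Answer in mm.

0.831 mm

ΔT = 48.4 K
aluminum: ΔL = 24×10⁻⁶ × 0.8809 m × 48.4 = 1.0233×10⁻³ m = 1.0233 mm
tungsten: ΔL = 4.5×10⁻⁶ × 0.8809 m × 48.4 = 1.9186×10⁻⁴ m = 0.19186 mm
difference = 1.0233 − 0.19186 = 0.83144 mm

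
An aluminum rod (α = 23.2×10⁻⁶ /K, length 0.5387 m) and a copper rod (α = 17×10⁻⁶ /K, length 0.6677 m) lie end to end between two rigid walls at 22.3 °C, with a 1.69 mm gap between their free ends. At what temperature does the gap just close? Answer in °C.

Gap closes when ΔL₁ + ΔL₂ = 1.69 mm = 1.69×10⁻³ m
(α₁L₁ + α₂L₂)ΔT = g
α₁L₁ + α₂L₂ = 23.2×10⁻⁶×0.5387 + 17×10⁻⁶×0.6677 = 2.384874×10⁻⁵ m/K
ΔT = 1.69×10⁻³ / 2.384874×10⁻⁵ = 70.863 K
T = 22.3 + 70.863 = 93.163 °C

T = 93.2 °C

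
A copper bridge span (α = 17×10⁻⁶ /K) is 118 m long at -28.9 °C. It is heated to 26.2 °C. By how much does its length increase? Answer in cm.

|ΔT| = |26.2 − (-28.9)| = 55.1 K
ΔL = αL₀ΔT = (17×10⁻⁶)(118)(55.1) = 1.11×10⁻¹ m

ΔL = 11.1 cm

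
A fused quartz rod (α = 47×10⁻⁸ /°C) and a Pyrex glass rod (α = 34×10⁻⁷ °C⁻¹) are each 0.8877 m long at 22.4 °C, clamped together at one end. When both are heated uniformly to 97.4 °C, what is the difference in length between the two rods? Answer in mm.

ΔT = 75.0 K
fused quartz: ΔL = 47×10⁻⁸ × 0.8877 m × 75.0 = 3.1291×10⁻⁵ m = 0.031291 mm
Pyrex glass: ΔL = 34×10⁻⁷ × 0.8877 m × 75.0 = 2.2636×10⁻⁴ m = 0.22636 mm
difference = 0.22636 − 0.031291 = 0.195069 mm

0.195 mm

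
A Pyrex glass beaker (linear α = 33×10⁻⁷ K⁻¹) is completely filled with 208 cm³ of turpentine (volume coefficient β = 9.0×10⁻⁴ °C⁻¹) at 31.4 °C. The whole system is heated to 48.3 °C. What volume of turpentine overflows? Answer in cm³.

The beaker also expands: β_container ≈ 3α = 9.9×10⁻⁶ /K
Net overflow = V₀(β_liq − 3α_cont)ΔT
β − 3α = 9.00×10⁻⁴ − 9.9×10⁻⁶ = 8.901×10⁻⁴ /K; ΔT = 16.9 K
ΔV = 208 × 8.901×10⁻⁴ × 16.9 = 3.13 cm³

3.13 cm³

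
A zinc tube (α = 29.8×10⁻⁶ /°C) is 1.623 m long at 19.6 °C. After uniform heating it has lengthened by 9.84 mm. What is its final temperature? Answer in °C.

ΔL = αL₀ΔT ⇒ ΔT = ΔL / (αL₀)
ΔT = 9.84×10⁻³ m / (29.8×10⁻⁶ × 1.623 m) = 203.45 K
T = 19.6 + 203.45 = 223.05 °C

T = 223 °C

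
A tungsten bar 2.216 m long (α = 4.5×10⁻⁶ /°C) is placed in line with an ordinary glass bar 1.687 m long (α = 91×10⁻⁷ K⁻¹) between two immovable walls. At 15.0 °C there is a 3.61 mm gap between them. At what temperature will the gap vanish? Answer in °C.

T = 158 °C

Gap closes when ΔL₁ + ΔL₂ = 3.61 mm = 3.61×10⁻³ m
(α₁L₁ + α₂L₂)ΔT = g
α₁L₁ + α₂L₂ = 4.5×10⁻⁶×2.216 + 91×10⁻⁷×1.687 = 2.53237×10⁻⁵ m/K
ΔT = 3.61×10⁻³ / 2.53237×10⁻⁵ = 142.55 K
T = 15.0 + 142.55 = 157.55 °C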